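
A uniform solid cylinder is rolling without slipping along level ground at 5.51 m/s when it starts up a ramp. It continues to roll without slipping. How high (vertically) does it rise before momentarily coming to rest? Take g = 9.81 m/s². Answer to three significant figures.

With I = (1/2)MR², the ratio k = I/(MR²) is 0.5.
Rolling without slipping gives ω = v/R, so the total kinetic energy is ½Mv² + ½Iω² = ½(1+k)Mv² = (3/4)Mv².
All of this converts to potential energy at the highest point: (3/4)Mv₀² = Mgh.
Thus h = (1+k)v₀²/(2g) = 1.5 × 5.51² / (2 × 9.81) ≈ 2.32 m.

h ≈ 2.32 m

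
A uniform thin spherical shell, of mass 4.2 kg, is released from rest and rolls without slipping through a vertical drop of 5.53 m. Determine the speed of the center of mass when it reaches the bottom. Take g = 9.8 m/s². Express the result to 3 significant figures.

Here I = (2/3)MR², so the shape factor k = I/(MR²) = 2/3.
The rolling condition ω = v/R makes the rotational term ½I(v/R)² = ½kMv², so KE_total = ½(1+k)Mv² = (5/6)Mv².
Energy conservation: Mgh = (5/6)Mv², so v = √(2gh/(1+k)) = √(2 × 9.8 × 5.53 / 1.667) ≈ 8.06 m/s.

v ≈ 8.06 m/s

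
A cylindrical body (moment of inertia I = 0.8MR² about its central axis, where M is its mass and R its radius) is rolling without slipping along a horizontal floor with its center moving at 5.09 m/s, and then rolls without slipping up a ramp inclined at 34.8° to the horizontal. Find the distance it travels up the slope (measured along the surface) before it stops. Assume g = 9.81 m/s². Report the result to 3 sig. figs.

d ≈ 4.16 m

With I = 0.8MR², the ratio k = I/(MR²) is 0.8.
The rolling condition ω = v/R makes the rotational term ½I(v/R)² = ½kMv², so KE_total = ½(1+k)Mv² = (9/10)Mv².
Setting this equal to Mgh gives the vertical rise h = (1+k)v₀²/(2g) = 1.8×5.09²/(2×9.81) = 2.377 m.
The distance along the slope is d = h/sinθ = 2.377/sin34.8° ≈ 4.16 m.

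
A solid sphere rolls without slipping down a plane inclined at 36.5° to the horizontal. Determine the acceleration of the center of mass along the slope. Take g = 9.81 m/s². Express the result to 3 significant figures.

Here I = (2/5)MR², so the shape factor k = I/(MR²) = 0.4.
Newton's second law down the slope: Mg sinθ − f = Ma. The torque equation fR = Iα (with α = a/R) gives f = kMa.
Eliminating f: Mg sinθ = (1+k)Ma, so a = g sinθ/(1+k) = 9.81 × sin36.5° / 1.4 ≈ 4.17 m/s².

a ≈ 4.17 m/s²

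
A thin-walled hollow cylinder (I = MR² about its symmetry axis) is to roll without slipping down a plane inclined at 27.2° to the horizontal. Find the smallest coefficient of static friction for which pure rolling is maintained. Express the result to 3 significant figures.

With I = MR², the ratio k = I/(MR²) is 1.
Newton's second law down the slope: Mg sinθ − f = Ma. The torque equation fR = Iα (with α = a/R) gives f = kMa.
These give a = g sinθ/(1+k) and the required friction f = kMg sinθ/(1+k).
The normal force is N = Mg cosθ, so μ_min = f/N = k tanθ/(1+k).
μ_min = 1 × tan27.2° / 2 ≈ 0.257.

μ_min ≈ 0.257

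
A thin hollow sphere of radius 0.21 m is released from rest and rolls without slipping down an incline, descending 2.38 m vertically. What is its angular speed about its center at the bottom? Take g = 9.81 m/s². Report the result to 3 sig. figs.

ω ≈ 25.2 rad/s

The moment of inertia is (2/3)MR², giving k ≡ I/(MR²) = 2/3.
Since it rolls without slipping, ω = v/R and KE = ½Mv² + ½Iω² = ½(1+k)Mv² = (5/6)Mv².
Energy conservation Mgh = ½(1+k)Mv² gives v = √(2gh/(1+k)) = √(2 × 9.81 × 2.38 / 1.667) = 5.293 m/s.
The angular speed follows from ω = v/R = 5.293/0.21 ≈ 25.2 rad/s.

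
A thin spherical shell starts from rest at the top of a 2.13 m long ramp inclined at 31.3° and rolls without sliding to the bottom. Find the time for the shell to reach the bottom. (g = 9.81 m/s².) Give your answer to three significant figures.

For this body I = (2/3)MR², i.e. k = I/(MR²) = 2/3.
Newton's second law down the slope: Mg sinθ − f = Ma. The torque equation fR = Iα (with α = a/R) gives f = kMa.
Hence a = g sinθ/(1+k) = 9.81×sin31.3°/1.667 = 3.058 m/s².
Starting from rest, L = ½at², so t = √(2L/a) = √(2×2.13/3.058) ≈ 1.18 s.

t ≈ 1.18 s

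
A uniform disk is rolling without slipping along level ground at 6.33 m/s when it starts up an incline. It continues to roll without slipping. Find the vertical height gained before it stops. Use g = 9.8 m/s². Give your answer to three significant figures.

For this body I = (1/2)MR², i.e. k = I/(MR²) = 0.5.
Rolling without slipping gives ω = v/R, so the total kinetic energy is ½Mv² + ½Iω² = ½(1+k)Mv² = (3/4)Mv².
All of this converts to potential energy at the highest point: (3/4)Mv₀² = Mgh.
Thus h = (1+k)v₀²/(2g) = 1.5 × 6.33² / (2 × 9.8) ≈ 3.07 m.

h ≈ 3.07 m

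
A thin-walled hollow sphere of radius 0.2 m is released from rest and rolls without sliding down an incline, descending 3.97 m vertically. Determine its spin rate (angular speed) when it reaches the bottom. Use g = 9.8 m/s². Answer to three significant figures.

The moment of inertia is (2/3)MR², giving k ≡ I/(MR²) = 2/3.
The rolling condition ω = v/R makes the rotational term ½I(v/R)² = ½kMv², so KE_total = ½(1+k)Mv² = (5/6)Mv².
Energy conservation Mgh = ½(1+k)Mv² gives v = √(2gh/(1+k)) = √(2 × 9.8 × 3.97 / 1.667) = 6.833 m/s.
Then ω = v/R = 6.833 / 0.2 ≈ 34.2 rad/s.

ω ≈ 34.2 rad/s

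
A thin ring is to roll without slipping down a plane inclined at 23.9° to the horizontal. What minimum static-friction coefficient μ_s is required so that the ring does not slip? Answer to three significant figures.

The moment of inertia is MR², giving k ≡ I/(MR²) = 1.
Newton's second law down the slope: Mg sinθ − f = Ma. The torque equation fR = Iα (with α = a/R) gives f = kMa.
These give a = g sinθ/(1+k) and the required friction f = kMg sinθ/(1+k).
The normal force is N = Mg cosθ, so μ_min = f/N = k tanθ/(1+k).
μ_min = 1 × tan23.9° / 2 ≈ 0.222.

μ_min ≈ 0.222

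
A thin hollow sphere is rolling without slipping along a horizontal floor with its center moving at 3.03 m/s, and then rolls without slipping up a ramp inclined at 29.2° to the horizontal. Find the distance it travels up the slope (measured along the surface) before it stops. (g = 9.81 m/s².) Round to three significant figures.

d ≈ 1.60 m

With I = (2/3)MR², the ratio k = I/(MR²) is 2/3.
Rolling without slipping gives ω = v/R, so the total kinetic energy is ½Mv² + ½Iω² = ½(1+k)Mv² = (5/6)Mv².
Setting this equal to Mgh gives the vertical rise h = (1+k)v₀²/(2g) = 1.667×3.03²/(2×9.81) = 0.7799 m.
Along the incline, d = h/sinθ = 0.7799/sin29.2° ≈ 1.60 m.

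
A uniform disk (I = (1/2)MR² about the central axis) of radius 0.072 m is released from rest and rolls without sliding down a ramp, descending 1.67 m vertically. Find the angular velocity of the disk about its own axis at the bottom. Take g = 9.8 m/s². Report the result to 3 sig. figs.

Here I = (1/2)MR², so the shape factor k = I/(MR²) = 0.5.
Rolling without slipping gives ω = v/R, so the total kinetic energy is ½Mv² + ½Iω² = ½(1+k)Mv² = (3/4)Mv².
Energy conservation Mgh = ½(1+k)Mv² gives v = √(2gh/(1+k)) = √(2 × 9.8 × 1.67 / 1.5) = 4.671 m/s.
Then ω = v/R = 4.671 / 0.072 ≈ 64.9 rad/s.

ω ≈ 64.9 rad/s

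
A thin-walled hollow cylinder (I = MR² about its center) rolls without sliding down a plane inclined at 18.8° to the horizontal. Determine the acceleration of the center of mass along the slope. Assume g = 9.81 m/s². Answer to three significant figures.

a ≈ 1.58 m/s²

For this body I = MR², i.e. k = I/(MR²) = 1.
Along the incline Mg sinθ − f = Ma, and torque about the center fR = Iα = kMR²(a/R) gives f = kMa.
Eliminating f: Mg sinθ = (1+k)Ma, so a = g sinθ/(1+k) = 9.81 × sin18.8° / 2 ≈ 1.58 m/s².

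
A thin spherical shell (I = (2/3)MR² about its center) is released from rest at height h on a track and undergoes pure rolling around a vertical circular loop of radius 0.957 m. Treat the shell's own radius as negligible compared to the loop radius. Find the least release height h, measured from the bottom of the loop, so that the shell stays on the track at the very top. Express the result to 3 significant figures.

For this body I = (2/3)MR², i.e. k = I/(MR²) = 2/3.
At the top, contact is just lost when gravity alone supplies the centripetal force: Mg = Mv_top²/r, i.e. v_top² = gr.
With ω = v/R, the kinetic energy at speed v is ½(1+k)Mv² = (5/6)Mv².
Energy conservation from release (height h) to the top (height 2r): Mgh = Mg(2r) + (5/6)M·gr.
Thus h_min = 2r + (1+k)r/2 = r(2 + 1.667/2) = 0.957 × 2.833 ≈ 2.71 m.

h_min ≈ 2.71 m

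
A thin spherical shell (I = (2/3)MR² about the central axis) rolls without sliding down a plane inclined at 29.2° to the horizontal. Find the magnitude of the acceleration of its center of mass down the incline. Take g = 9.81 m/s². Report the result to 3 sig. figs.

a ≈ 2.87 m/s²

Here I = (2/3)MR², so the shape factor k = I/(MR²) = 2/3.
Newton's second law down the slope: Mg sinθ − f = Ma. The torque equation fR = Iα (with α = a/R) gives f = kMa.
Eliminating f: Mg sinθ = (1+k)Ma, so a = g sinθ/(1+k) = 9.81 × sin29.2° / 1.667 ≈ 2.87 m/s².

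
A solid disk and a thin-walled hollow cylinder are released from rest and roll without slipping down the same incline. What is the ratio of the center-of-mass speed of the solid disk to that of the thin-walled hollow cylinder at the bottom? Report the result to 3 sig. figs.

v_ratio ≈ 1.15

Each satisfies Mgh = ½(1+k)Mv² with k = I/(MR²), so v ∝ 1/√(1+k).
For the solid disk k = 0.5; for the thin-walled hollow cylinder k = 1.
v₁/v₂ = √((1+k₂)/(1+k₁)) = √(2/1.5) ≈ 1.15.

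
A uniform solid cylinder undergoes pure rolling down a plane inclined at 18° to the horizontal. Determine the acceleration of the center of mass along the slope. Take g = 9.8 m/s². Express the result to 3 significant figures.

a ≈ 2.02 m/s²

Here I = (1/2)MR², so the shape factor k = I/(MR²) = 0.5.
Newton's second law down the slope: Mg sinθ − f = Ma. The torque equation fR = Iα (with α = a/R) gives f = kMa.
Eliminating f: Mg sinθ = (1+k)Ma, so a = g sinθ/(1+k) = 9.8 × sin18° / 1.5 ≈ 2.02 m/s².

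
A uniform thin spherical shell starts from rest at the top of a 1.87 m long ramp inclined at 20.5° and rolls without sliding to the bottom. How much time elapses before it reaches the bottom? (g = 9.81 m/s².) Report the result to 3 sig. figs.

For this body I = (2/3)MR², i.e. k = I/(MR²) = 2/3.
Translational: Mg sinθ − f = Ma. Rotational about the CM: fR = Iα = kMRa, so f = kMa.
Hence a = g sinθ/(1+k) = 9.81×sin20.5°/1.667 = 2.061 m/s².
With constant a from rest, t = √(2L/a) = √(2·1.87/2.061) ≈ 1.35 s.

t ≈ 1.35 s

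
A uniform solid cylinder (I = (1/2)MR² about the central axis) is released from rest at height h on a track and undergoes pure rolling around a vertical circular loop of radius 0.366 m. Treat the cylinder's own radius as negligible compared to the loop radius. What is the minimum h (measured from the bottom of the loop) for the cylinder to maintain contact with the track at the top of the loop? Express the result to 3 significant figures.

h_min ≈ 1.01 m

With I = (1/2)MR², the ratio k = I/(MR²) is 0.5.
At the top, contact is just lost when gravity alone supplies the centripetal force: Mg = Mv_top²/r, i.e. v_top² = gr.
With ω = v/R, the kinetic energy at speed v is ½(1+k)Mv² = (3/4)Mv².
Energy conservation from release (height h) to the top (height 2r): Mgh = Mg(2r) + (3/4)M·gr.
Thus h_min = 2r + (1+k)r/2 = r(2 + 1.5/2) = 0.366 × 2.75 ≈ 1.01 m.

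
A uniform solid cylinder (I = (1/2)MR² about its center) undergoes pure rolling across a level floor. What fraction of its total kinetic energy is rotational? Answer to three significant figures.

For this body I = (1/2)MR², i.e. k = I/(MR²) = 0.5.
With ω = v/R, KE_trans = ½Mv² and KE_rot = ½Iω² = ½kMv², so KE_total = ½(1+k)Mv².
The rotational fraction is therefore k/(1+k) = 0.5/1.5 ≈ 0.333.

fraction ≈ 0.333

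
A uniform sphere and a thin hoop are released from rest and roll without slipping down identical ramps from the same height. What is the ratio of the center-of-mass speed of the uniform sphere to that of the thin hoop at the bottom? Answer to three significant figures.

Each satisfies Mgh = ½(1+k)Mv² with k = I/(MR²), so v ∝ 1/√(1+k).
For the uniform sphere k = 0.4; for the thin hoop k = 1.
v₁/v₂ = √((1+k₂)/(1+k₁)) = √(2/1.4) ≈ 1.20.

v_ratio ≈ 1.20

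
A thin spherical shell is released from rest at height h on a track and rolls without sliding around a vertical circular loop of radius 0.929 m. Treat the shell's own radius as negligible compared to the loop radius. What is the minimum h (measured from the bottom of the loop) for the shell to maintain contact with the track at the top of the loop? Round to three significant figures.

h_min ≈ 2.63 m

For this body I = (2/3)MR², i.e. k = I/(MR²) = 2/3.
At the top, contact is just lost when gravity alone supplies the centripetal force: Mg = Mv_top²/r, i.e. v_top² = gr.
With ω = v/R, the kinetic energy at speed v is ½(1+k)Mv² = (5/6)Mv².
Energy conservation from release (height h) to the top (height 2r): Mgh = Mg(2r) + (5/6)M·gr.
Thus h_min = 2r + (1+k)r/2 = r(2 + 1.667/2) = 0.929 × 2.833 ≈ 2.63 m.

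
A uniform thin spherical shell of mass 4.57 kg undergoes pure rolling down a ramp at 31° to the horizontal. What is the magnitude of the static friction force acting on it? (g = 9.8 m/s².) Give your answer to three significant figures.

For this body I = (2/3)MR², i.e. k = I/(MR²) = 2/3.
Newton's second law down the slope: Mg sinθ − f = Ma. The torque equation fR = Iα (with α = a/R) gives f = kMa.
Combining, a = g sinθ/(1+k) and f = kMa = kMg sinθ/(1+k).
f = (2/3) × 4.57 × 9.8 × sin31° / 1.667 ≈ 9.23 N.

f ≈ 9.23 N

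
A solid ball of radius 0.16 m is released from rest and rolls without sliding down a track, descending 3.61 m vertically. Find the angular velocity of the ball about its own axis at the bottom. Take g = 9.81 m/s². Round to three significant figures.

ω ≈ 44.5 rad/s

Here I = (2/5)MR², so the shape factor k = I/(MR²) = 0.4.
Pure rolling means v = ωR; then KE = ½Mv² + ½I(v/R)² = ½(1+k)Mv² = (7/10)Mv².
Energy conservation Mgh = ½(1+k)Mv² gives v = √(2gh/(1+k)) = √(2 × 9.81 × 3.61 / 1.4) = 7.113 m/s.
The angular speed follows from ω = v/R = 7.113/0.16 ≈ 44.5 rad/s.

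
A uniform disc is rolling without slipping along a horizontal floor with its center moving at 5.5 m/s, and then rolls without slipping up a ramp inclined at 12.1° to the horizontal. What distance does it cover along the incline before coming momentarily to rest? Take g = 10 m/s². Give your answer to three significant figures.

d ≈ 10.8 m

Here I = (1/2)MR², so the shape factor k = I/(MR²) = 0.5.
Rolling without slipping gives ω = v/R, so the total kinetic energy is ½Mv² + ½Iω² = ½(1+k)Mv² = (3/4)Mv².
Setting this equal to Mgh gives the vertical rise h = (1+k)v₀²/(2g) = 1.5×5.5²/(2×10) = 2.269 m.
The distance along the slope is d = h/sinθ = 2.269/sin12.1° ≈ 10.8 m.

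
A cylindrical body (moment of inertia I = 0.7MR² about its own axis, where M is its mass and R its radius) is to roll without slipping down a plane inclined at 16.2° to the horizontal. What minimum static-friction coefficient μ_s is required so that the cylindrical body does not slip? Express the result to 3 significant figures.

Here I = 0.7MR², so the shape factor k = I/(MR²) = 0.7.
Translational: Mg sinθ − f = Ma. Rotational about the CM: fR = Iα = kMRa, so f = kMa.
These give a = g sinθ/(1+k) and the required friction f = kMg sinθ/(1+k).
The normal force is N = Mg cosθ, so μ_min = f/N = k tanθ/(1+k).
μ_min = 0.7 × tan16.2° / 1.7 ≈ 0.120.

μ_min ≈ 0.120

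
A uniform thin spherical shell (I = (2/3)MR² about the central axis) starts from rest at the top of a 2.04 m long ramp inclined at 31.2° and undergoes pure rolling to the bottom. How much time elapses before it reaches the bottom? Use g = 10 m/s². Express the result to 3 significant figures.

With I = (2/3)MR², the ratio k = I/(MR²) is 2/3.
Along the incline Mg sinθ − f = Ma, and torque about the center fR = Iα = kMR²(a/R) gives f = kMa.
Hence a = g sinθ/(1+k) = 10×sin31.2°/1.667 = 3.108 m/s².
With constant a from rest, t = √(2L/a) = √(2·2.04/3.108) ≈ 1.15 s.

t ≈ 1.15 s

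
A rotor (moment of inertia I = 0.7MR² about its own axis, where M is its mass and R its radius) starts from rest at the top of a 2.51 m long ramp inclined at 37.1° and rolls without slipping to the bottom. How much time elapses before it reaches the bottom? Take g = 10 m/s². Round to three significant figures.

t ≈ 1.19 s

The moment of inertia is 0.7MR², giving k ≡ I/(MR²) = 0.7.
Newton's second law down the slope: Mg sinθ − f = Ma. The torque equation fR = Iα (with α = a/R) gives f = kMa.
Hence a = g sinθ/(1+k) = 10×sin37.1°/1.7 = 3.548 m/s².
Starting from rest, L = ½at², so t = √(2L/a) = √(2×2.51/3.548) ≈ 1.19 s.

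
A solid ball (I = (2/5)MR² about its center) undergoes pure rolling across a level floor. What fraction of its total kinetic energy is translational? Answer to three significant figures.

fraction ≈ 0.714

For this body I = (2/5)MR², i.e. k = I/(MR²) = 0.4.
Since ω = v/R, the translational part is ½Mv² and the rotational part is ½I(v/R)² = ½kMv²; the total is ½(1+k)Mv².
The translational fraction is therefore 1/(1+k) = 1/1.4 ≈ 0.714.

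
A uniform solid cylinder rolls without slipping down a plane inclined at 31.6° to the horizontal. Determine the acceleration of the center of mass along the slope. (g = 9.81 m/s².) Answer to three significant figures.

With I = (1/2)MR², the ratio k = I/(MR²) is 0.5.
Newton's second law down the slope: Mg sinθ − f = Ma. The torque equation fR = Iα (with α = a/R) gives f = kMa.
Eliminating f: Mg sinθ = (1+k)Ma, so a = g sinθ/(1+k) = 9.81 × sin31.6° / 1.5 ≈ 3.43 m/s².

a ≈ 3.43 m/s²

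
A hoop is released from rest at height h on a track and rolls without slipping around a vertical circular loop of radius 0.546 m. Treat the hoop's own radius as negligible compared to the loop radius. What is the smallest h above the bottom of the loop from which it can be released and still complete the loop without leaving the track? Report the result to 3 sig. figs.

h_min ≈ 1.64 m

The moment of inertia is MR², giving k ≡ I/(MR²) = 1.
At the top, contact is just lost when gravity alone supplies the centripetal force: Mg = Mv_top²/r, i.e. v_top² = gr.
With ω = v/R, the kinetic energy at speed v is ½(1+k)Mv² = Mv².
Energy conservation from release (height h) to the top (height 2r): Mgh = Mg(2r) + M·gr.
Thus h_min = 2r + (1+k)r/2 = r(2 + 2/2) = 0.546 × 3 ≈ 1.64 m.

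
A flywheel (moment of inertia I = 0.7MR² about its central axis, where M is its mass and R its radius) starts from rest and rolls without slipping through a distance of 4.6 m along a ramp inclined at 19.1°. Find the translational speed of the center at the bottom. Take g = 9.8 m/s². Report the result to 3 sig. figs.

v ≈ 4.17 m/s

With I = 0.7MR², the ratio k = I/(MR²) is 0.7.
The rolling condition ω = v/R makes the rotational term ½I(v/R)² = ½kMv², so KE_total = ½(1+k)Mv² = (17/20)Mv².
The vertical drop is h = L sinθ = 4.6 × sin19.1° = 1.505 m.
Setting Mgh = (17/20)Mv² gives v = √(2gh/(1+k)) = √(2·9.8·1.505/1.7) ≈ 4.17 m/s.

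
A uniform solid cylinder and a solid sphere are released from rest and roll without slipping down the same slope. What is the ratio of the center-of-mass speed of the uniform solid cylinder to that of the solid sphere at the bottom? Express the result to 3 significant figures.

Each satisfies Mgh = ½(1+k)Mv² with k = I/(MR²), so v ∝ 1/√(1+k).
For the uniform solid cylinder k = 0.5; for the solid sphere k = 0.4.
v₁/v₂ = √((1+k₂)/(1+k₁)) = √(1.4/1.5) ≈ 0.966.

v_ratio ≈ 0.966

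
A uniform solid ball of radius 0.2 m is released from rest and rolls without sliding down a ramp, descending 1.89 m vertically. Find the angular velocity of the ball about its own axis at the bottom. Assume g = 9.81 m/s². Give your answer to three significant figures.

ω ≈ 25.7 rad/s

For this body I = (2/5)MR², i.e. k = I/(MR²) = 0.4.
The rolling condition ω = v/R makes the rotational term ½I(v/R)² = ½kMv², so KE_total = ½(1+k)Mv² = (7/10)Mv².
Energy conservation Mgh = ½(1+k)Mv² gives v = √(2gh/(1+k)) = √(2 × 9.81 × 1.89 / 1.4) = 5.147 m/s.
The angular speed follows from ω = v/R = 5.147/0.2 ≈ 25.7 rad/s.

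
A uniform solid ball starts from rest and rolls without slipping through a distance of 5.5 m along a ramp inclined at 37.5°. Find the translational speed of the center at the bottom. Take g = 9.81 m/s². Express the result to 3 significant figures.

For this body I = (2/5)MR², i.e. k = I/(MR²) = 0.4.
The rolling condition ω = v/R makes the rotational term ½I(v/R)² = ½kMv², so KE_total = ½(1+k)Mv² = (7/10)Mv².
The vertical drop is h = L sinθ = 5.5 × sin37.5° = 3.348 m.
Setting Mgh = (7/10)Mv² gives v = √(2gh/(1+k)) = √(2·9.81·3.348/1.4) ≈ 6.85 m/s.

v ≈ 6.85 m/s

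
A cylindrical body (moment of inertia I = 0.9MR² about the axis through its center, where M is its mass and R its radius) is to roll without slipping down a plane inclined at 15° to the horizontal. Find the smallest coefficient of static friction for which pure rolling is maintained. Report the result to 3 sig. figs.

μ_min ≈ 0.127

The moment of inertia is 0.9MR², giving k ≡ I/(MR²) = 0.9.
Translational: Mg sinθ − f = Ma. Rotational about the CM: fR = Iα = kMRa, so f = kMa.
These give a = g sinθ/(1+k) and the required friction f = kMg sinθ/(1+k).
The normal force is N = Mg cosθ, so μ_min = f/N = k tanθ/(1+k).
μ_min = 0.9 × tan15° / 1.9 ≈ 0.127.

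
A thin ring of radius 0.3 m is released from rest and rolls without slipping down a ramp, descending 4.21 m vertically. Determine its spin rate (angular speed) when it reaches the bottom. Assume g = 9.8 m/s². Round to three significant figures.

ω ≈ 21.4 rad/s

Here I = MR², so the shape factor k = I/(MR²) = 1.
Since it rolls without slipping, ω = v/R and KE = ½Mv² + ½Iω² = ½(1+k)Mv² = Mv².
Energy conservation Mgh = ½(1+k)Mv² gives v = √(2gh/(1+k)) = √(2 × 9.8 × 4.21 / 2) = 6.423 m/s.
Then ω = v/R = 6.423 / 0.3 ≈ 21.4 rad/s.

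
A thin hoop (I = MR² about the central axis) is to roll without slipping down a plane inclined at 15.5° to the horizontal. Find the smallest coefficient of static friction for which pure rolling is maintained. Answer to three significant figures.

With I = MR², the ratio k = I/(MR²) is 1.
Along the incline Mg sinθ − f = Ma, and torque about the center fR = Iα = kMR²(a/R) gives f = kMa.
These give a = g sinθ/(1+k) and the required friction f = kMg sinθ/(1+k).
With N = Mg cosθ, the no-slip condition f ≤ μN gives μ_min = f/N = k tanθ/(1+k).
μ_min = 1 × tan15.5° / 2 ≈ 0.139.

μ_min ≈ 0.139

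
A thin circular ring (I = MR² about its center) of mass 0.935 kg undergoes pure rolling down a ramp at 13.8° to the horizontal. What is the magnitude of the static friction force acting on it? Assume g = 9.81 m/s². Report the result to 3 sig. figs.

f ≈ 1.09 N

With I = MR², the ratio k = I/(MR²) is 1.
Newton's second law down the slope: Mg sinθ − f = Ma. The torque equation fR = Iα (with α = a/R) gives f = kMa.
Combining, a = g sinθ/(1+k) and f = kMa = kMg sinθ/(1+k).
f = 1 × 0.935 × 9.81 × sin13.8° / 2 ≈ 1.09 N.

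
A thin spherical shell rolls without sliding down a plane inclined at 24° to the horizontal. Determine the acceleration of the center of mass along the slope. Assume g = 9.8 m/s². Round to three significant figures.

a ≈ 2.39 m/s²

The moment of inertia is (2/3)MR², giving k ≡ I/(MR²) = 2/3.
Translational: Mg sinθ − f = Ma. Rotational about the CM: fR = Iα = kMRa, so f = kMa.
Eliminating f: Mg sinθ = (1+k)Ma, so a = g sinθ/(1+k) = 9.8 × sin24° / 1.667 ≈ 2.39 m/s².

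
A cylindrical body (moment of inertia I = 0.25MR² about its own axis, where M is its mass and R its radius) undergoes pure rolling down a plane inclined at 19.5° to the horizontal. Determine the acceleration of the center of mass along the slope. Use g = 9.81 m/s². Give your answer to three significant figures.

With I = 0.25MR², the ratio k = I/(MR²) is 0.25.
Along the incline Mg sinθ − f = Ma, and torque about the center fR = Iα = kMR²(a/R) gives f = kMa.
Eliminating f: Mg sinθ = (1+k)Ma, so a = g sinθ/(1+k) = 9.81 × sin19.5° / 1.25 ≈ 2.62 m/s².

a ≈ 2.62 m/s²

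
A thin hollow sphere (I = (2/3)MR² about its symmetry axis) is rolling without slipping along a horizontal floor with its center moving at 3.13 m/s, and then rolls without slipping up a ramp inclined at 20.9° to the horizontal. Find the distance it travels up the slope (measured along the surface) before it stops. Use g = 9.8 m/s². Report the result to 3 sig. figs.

d ≈ 2.34 m

Here I = (2/3)MR², so the shape factor k = I/(MR²) = 2/3.
The rolling condition ω = v/R makes the rotational term ½I(v/R)² = ½kMv², so KE_total = ½(1+k)Mv² = (5/6)Mv².
Setting this equal to Mgh gives the vertical rise h = (1+k)v₀²/(2g) = 1.667×3.13²/(2×9.8) = 0.8331 m.
Along the incline, d = h/sinθ = 0.8331/sin20.9° ≈ 2.34 m.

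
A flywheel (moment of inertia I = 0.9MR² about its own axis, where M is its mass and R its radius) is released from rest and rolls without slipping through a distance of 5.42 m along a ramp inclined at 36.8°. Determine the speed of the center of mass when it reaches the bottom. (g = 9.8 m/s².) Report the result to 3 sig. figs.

Here I = 0.9MR², so the shape factor k = I/(MR²) = 0.9.
Since it rolls without slipping, ω = v/R and KE = ½Mv² + ½Iω² = ½(1+k)Mv² = (19/20)Mv².
The vertical drop is h = L sinθ = 5.42 × sin36.8° = 3.247 m.
Setting Mgh = (19/20)Mv² gives v = √(2gh/(1+k)) = √(2·9.8·3.247/1.9) ≈ 5.79 m/s.

v ≈ 5.79 m/s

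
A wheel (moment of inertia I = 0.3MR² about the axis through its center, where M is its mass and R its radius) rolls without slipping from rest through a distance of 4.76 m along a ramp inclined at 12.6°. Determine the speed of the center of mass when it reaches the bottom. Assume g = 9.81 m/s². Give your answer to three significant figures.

The moment of inertia is 0.3MR², giving k ≡ I/(MR²) = 0.3.
The rolling condition ω = v/R makes the rotational term ½I(v/R)² = ½kMv², so KE_total = ½(1+k)Mv² = (13/20)Mv².
The vertical drop is h = L sinθ = 4.76 × sin12.6° = 1.038 m.
Energy conservation: Mgh = (13/20)Mv², so v = √(2gh/(1+k)) = √(2 × 9.81 × 1.038 / 1.3) ≈ 3.96 m/s.

v ≈ 3.96 m/s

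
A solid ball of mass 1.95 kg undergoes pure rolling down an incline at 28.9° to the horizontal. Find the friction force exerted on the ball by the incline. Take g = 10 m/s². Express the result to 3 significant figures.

f ≈ 2.69 N

With I = (2/5)MR², the ratio k = I/(MR²) is 0.4.
Newton's second law down the slope: Mg sinθ − f = Ma. The torque equation fR = Iα (with α = a/R) gives f = kMa.
Combining, a = g sinθ/(1+k) and f = kMa = kMg sinθ/(1+k).
f = 0.4 × 1.95 × 10 × sin28.9° / 1.4 ≈ 2.69 N.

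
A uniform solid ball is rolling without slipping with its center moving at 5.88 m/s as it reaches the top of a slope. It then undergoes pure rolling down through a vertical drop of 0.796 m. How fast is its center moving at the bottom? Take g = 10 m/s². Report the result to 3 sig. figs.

v ≈ 6.78 m/s

Here I = (2/5)MR², so the shape factor k = I/(MR²) = 0.4.
Pure rolling means v = ωR; then KE = ½Mv² + ½I(v/R)² = ½(1+k)Mv² = (7/10)Mv².
Energy conservation: (7/10)Mv₀² + Mgh = (7/10)Mv², so v² = v₀² + 2gh/(1+k).
v = √(5.88² + 2×10×0.796/1.4) = √45.95 ≈ 6.78 m/s.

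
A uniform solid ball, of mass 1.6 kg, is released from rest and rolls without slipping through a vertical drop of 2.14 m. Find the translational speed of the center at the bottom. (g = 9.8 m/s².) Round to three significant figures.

With I = (2/5)MR², the ratio k = I/(MR²) is 0.4.
Since it rolls without slipping, ω = v/R and KE = ½Mv² + ½Iω² = ½(1+k)Mv² = (7/10)Mv².
Energy conservation: Mgh = (7/10)Mv², so v = √(2gh/(1+k)) = √(2 × 9.8 × 2.14 / 1.4) ≈ 5.47 m/s.

v ≈ 5.47 m/s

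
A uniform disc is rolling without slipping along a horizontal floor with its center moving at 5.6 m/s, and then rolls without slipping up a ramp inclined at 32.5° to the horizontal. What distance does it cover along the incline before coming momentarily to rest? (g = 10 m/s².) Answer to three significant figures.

d ≈ 4.38 m

For this body I = (1/2)MR², i.e. k = I/(MR²) = 0.5.
Rolling without slipping gives ω = v/R, so the total kinetic energy is ½Mv² + ½Iω² = ½(1+k)Mv² = (3/4)Mv².
Setting this equal to Mgh gives the vertical rise h = (1+k)v₀²/(2g) = 1.5×5.6²/(2×10) = 2.352 m.
Along the incline, d = h/sinθ = 2.352/sin32.5° ≈ 4.38 m.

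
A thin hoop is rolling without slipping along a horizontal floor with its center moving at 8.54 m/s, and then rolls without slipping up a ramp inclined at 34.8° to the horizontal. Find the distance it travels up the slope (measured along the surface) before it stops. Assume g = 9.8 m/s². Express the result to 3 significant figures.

d ≈ 13.0 m

The moment of inertia is MR², giving k ≡ I/(MR²) = 1.
Rolling without slipping gives ω = v/R, so the total kinetic energy is ½Mv² + ½Iω² = ½(1+k)Mv² = Mv².
Setting this equal to Mgh gives the vertical rise h = (1+k)v₀²/(2g) = 2×8.54²/(2×9.8) = 7.442 m.
Along the incline, d = h/sinθ = 7.442/sin34.8° ≈ 13.0 m.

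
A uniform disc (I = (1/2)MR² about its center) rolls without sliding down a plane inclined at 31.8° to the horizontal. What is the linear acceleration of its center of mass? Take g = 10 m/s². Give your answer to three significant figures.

a ≈ 3.51 m/s²

For this body I = (1/2)MR², i.e. k = I/(MR²) = 0.5.
Newton's second law down the slope: Mg sinθ − f = Ma. The torque equation fR = Iα (with α = a/R) gives f = kMa.
Eliminating f: Mg sinθ = (1+k)Ma, so a = g sinθ/(1+k) = 10 × sin31.8° / 1.5 ≈ 3.51 m/s².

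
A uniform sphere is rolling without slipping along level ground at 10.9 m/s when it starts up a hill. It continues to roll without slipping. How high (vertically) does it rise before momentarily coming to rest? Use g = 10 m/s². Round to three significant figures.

h ≈ 8.32 m

With I = (2/5)MR², the ratio k = I/(MR²) is 0.4.
Rolling without slipping gives ω = v/R, so the total kinetic energy is ½Mv² + ½Iω² = ½(1+k)Mv² = (7/10)Mv².
At the top the kinetic energy is zero, so (7/10)Mv₀² = Mgh.
Thus h = (1+k)v₀²/(2g) = 1.4 × 10.9² / (2 × 10) ≈ 8.32 m.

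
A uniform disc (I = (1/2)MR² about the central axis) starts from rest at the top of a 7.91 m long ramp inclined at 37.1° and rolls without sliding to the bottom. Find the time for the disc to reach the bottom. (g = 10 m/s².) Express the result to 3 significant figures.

t ≈ 1.98 s

For this body I = (1/2)MR², i.e. k = I/(MR²) = 0.5.
Along the incline Mg sinθ − f = Ma, and torque about the center fR = Iα = kMR²(a/R) gives f = kMa.
Hence a = g sinθ/(1+k) = 10×sin37.1°/1.5 = 4.021 m/s².
With constant a from rest, t = √(2L/a) = √(2·7.91/4.021) ≈ 1.98 s.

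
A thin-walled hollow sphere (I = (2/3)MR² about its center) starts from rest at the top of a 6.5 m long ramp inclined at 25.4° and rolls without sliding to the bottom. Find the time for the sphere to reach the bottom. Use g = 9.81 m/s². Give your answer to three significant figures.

With I = (2/3)MR², the ratio k = I/(MR²) is 2/3.
Translational: Mg sinθ − f = Ma. Rotational about the CM: fR = Iα = kMRa, so f = kMa.
Hence a = g sinθ/(1+k) = 9.81×sin25.4°/1.667 = 2.525 m/s².
With constant a from rest, t = √(2L/a) = √(2·6.5/2.525) ≈ 2.27 s.

t ≈ 2.27 s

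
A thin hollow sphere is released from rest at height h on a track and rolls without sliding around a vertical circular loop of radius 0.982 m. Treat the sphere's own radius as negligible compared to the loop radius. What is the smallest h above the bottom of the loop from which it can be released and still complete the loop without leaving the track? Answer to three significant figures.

h_min ≈ 2.78 m

With I = (2/3)MR², the ratio k = I/(MR²) is 2/3.
At the top of the loop, the minimum-contact condition is Mg = Mv_top²/r, so v_top² = gr.
With ω = v/R, the kinetic energy at speed v is ½(1+k)Mv² = (5/6)Mv².
Energy conservation from release (height h) to the top (height 2r): Mgh = Mg(2r) + (5/6)M·gr.
Thus h_min = 2r + (1+k)r/2 = r(2 + 1.667/2) = 0.982 × 2.833 ≈ 2.78 m.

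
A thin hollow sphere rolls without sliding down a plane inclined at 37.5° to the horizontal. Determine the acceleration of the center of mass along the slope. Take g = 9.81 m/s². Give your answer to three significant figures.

For this body I = (2/3)MR², i.e. k = I/(MR²) = 2/3.
Along the incline Mg sinθ − f = Ma, and torque about the center fR = Iα = kMR²(a/R) gives f = kMa.
Eliminating f: Mg sinθ = (1+k)Ma, so a = g sinθ/(1+k) = 9.81 × sin37.5° / 1.667 ≈ 3.58 m/s².

a ≈ 3.58 m/s²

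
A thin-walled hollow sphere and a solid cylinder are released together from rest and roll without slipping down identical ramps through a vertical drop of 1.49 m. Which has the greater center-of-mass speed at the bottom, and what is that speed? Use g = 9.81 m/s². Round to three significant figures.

the solid cylinder, at v ≈ 4.41 m/s

For rolling without slipping, Mgh = ½(1+k)Mv² where k = I/(MR²), so v = √(2gh/(1+k)).
Thin-walled hollow sphere: k = 2/3, giving v = √(2×9.81×1.49/1.667) = 4.188 m/s.
Solid cylinder: k = 0.5, giving v = √(2×9.81×1.49/1.5) = 4.415 m/s.
The smaller k wins: the solid cylinder, at ≈ 4.41 m/s.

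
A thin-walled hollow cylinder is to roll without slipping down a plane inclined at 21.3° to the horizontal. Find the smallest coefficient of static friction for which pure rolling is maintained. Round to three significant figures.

With I = MR², the ratio k = I/(MR²) is 1.
Along the incline Mg sinθ − f = Ma, and torque about the center fR = Iα = kMR²(a/R) gives f = kMa.
These give a = g sinθ/(1+k) and the required friction f = kMg sinθ/(1+k).
The normal force is N = Mg cosθ, so μ_min = f/N = k tanθ/(1+k).
μ_min = 1 × tan21.3° / 2 ≈ 0.195.

μ_min ≈ 0.195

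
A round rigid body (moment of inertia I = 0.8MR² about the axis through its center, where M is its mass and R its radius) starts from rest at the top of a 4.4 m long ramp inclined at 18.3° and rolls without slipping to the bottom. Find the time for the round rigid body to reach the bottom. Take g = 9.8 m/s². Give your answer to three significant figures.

For this body I = 0.8MR², i.e. k = I/(MR²) = 0.8.
Along the incline Mg sinθ − f = Ma, and torque about the center fR = Iα = kMR²(a/R) gives f = kMa.
Hence a = g sinθ/(1+k) = 9.8×sin18.3°/1.8 = 1.71 m/s².
Starting from rest, L = ½at², so t = √(2L/a) = √(2×4.4/1.71) ≈ 2.27 s.

t ≈ 2.27 s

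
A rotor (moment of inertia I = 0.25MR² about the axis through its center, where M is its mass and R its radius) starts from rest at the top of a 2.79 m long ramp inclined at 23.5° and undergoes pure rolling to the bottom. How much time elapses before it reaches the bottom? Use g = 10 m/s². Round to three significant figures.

t ≈ 1.32 s

The moment of inertia is 0.25MR², giving k ≡ I/(MR²) = 0.25.
Newton's second law down the slope: Mg sinθ − f = Ma. The torque equation fR = Iα (with α = a/R) gives f = kMa.
Hence a = g sinθ/(1+k) = 10×sin23.5°/1.25 = 3.19 m/s².
Starting from rest, L = ½at², so t = √(2L/a) = √(2×2.79/3.19) ≈ 1.32 s.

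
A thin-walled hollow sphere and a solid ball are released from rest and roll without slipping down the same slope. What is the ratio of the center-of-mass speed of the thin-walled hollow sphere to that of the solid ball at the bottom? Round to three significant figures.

v_ratio ≈ 0.917

Each satisfies Mgh = ½(1+k)Mv² with k = I/(MR²), so v ∝ 1/√(1+k).
For the thin-walled hollow sphere k = 2/3; for the solid ball k = 0.4.
v₁/v₂ = √((1+k₂)/(1+k₁)) = √(1.4/1.667) ≈ 0.917.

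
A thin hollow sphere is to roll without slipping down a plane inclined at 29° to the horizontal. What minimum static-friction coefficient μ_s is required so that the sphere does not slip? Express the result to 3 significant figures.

The moment of inertia is (2/3)MR², giving k ≡ I/(MR²) = 2/3.
Along the incline Mg sinθ − f = Ma, and torque about the center fR = Iα = kMR²(a/R) gives f = kMa.
These give a = g sinθ/(1+k) and the required friction f = kMg sinθ/(1+k).
The normal force is N = Mg cosθ, so μ_min = f/N = k tanθ/(1+k).
μ_min = (2/3) × tan29° / 1.667 ≈ 0.222.

μ_min ≈ 0.222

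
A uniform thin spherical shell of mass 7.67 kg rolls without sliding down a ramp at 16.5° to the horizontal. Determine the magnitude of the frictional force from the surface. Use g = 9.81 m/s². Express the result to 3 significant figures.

f ≈ 8.55 N

For this body I = (2/3)MR², i.e. k = I/(MR²) = 2/3.
Translational: Mg sinθ − f = Ma. Rotational about the CM: fR = Iα = kMRa, so f = kMa.
Combining, a = g sinθ/(1+k) and f = kMa = kMg sinθ/(1+k).
f = (2/3) × 7.67 × 9.81 × sin16.5° / 1.667 ≈ 8.55 N.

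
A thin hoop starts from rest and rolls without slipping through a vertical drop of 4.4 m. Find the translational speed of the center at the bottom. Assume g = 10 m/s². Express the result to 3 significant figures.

With I = MR², the ratio k = I/(MR²) is 1.
Pure rolling means v = ωR; then KE = ½Mv² + ½I(v/R)² = ½(1+k)Mv² = Mv².
Energy conservation: Mgh = Mv², so v = √(2gh/(1+k)) = √(2 × 10 × 4.4 / 2) ≈ 6.63 m/s.

v ≈ 6.63 m/s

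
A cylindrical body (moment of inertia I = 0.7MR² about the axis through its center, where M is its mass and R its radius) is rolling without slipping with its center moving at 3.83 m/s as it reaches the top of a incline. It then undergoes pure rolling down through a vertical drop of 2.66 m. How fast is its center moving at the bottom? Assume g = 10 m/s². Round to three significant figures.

v ≈ 6.78 m/s

With I = 0.7MR², the ratio k = I/(MR²) is 0.7.
Pure rolling means v = ωR; then KE = ½Mv² + ½I(v/R)² = ½(1+k)Mv² = (17/20)Mv².
Conserving energy between top and bottom: (17/20)Mv² = (17/20)Mv₀² + Mgh, hence v² = v₀² + 2gh/(1+k).
v = √(3.83² + 2×10×2.66/1.7) = √45.96 ≈ 6.78 m/s.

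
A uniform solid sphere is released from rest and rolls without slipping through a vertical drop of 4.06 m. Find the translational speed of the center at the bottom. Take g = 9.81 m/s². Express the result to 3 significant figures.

v ≈ 7.54 m/s

With I = (2/5)MR², the ratio k = I/(MR²) is 0.4.
The rolling condition ω = v/R makes the rotational term ½I(v/R)² = ½kMv², so KE_total = ½(1+k)Mv² = (7/10)Mv².
Setting Mgh = (7/10)Mv² gives v = √(2gh/(1+k)) = √(2·9.81·4.06/1.4) ≈ 7.54 m/s.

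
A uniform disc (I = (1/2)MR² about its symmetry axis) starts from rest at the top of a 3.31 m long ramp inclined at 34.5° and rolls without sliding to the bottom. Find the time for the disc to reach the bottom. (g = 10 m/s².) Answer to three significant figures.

With I = (1/2)MR², the ratio k = I/(MR²) is 0.5.
Along the incline Mg sinθ − f = Ma, and torque about the center fR = Iα = kMR²(a/R) gives f = kMa.
Hence a = g sinθ/(1+k) = 10×sin34.5°/1.5 = 3.776 m/s².
Starting from rest, L = ½at², so t = √(2L/a) = √(2×3.31/3.776) ≈ 1.32 s.

t ≈ 1.32 s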